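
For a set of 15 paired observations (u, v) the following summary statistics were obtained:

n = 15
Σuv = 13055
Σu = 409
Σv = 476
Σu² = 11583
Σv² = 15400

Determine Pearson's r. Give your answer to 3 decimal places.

r = (nΣuv − ΣuΣv) / √[(nΣu² − (Σu)²)(nΣv² − (Σv)²)]
Numerator: 15×13055 − 409×476 = 1141
Denominator: √[(173745 − 167281)(231000 − 226576)] = √[6464 × 4424] = 5347.5916
r = 1141 / 5347.5916 ≈ 0.213

0.213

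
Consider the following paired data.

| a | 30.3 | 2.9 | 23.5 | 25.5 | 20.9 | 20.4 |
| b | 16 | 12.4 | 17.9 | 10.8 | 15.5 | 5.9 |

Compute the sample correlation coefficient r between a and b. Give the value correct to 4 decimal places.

n = 6, Σa = 123.5, Σb = 78.5, Σa² = 2981.97, Σb² = 1121.87, Σab = 1661.12
nΣab − ΣaΣb = 9966.72 − 9694.75 = 271.97
nΣa² − (Σa)² = 17891.82 − 15252.25 = 2639.57; nΣb² − (Σb)² = 6731.22 − 6162.25 = 568.97
r = 271.97 / √(2639.57 × 568.97) = 271.97 / 1225.4942 ≈ 0.2219

0.2219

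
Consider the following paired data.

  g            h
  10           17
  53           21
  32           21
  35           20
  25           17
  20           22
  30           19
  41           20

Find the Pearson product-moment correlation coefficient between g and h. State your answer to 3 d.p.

0.486

n = 8, Σg = 246, Σh = 157, Σg² = 8764, Σh² = 3105, Σgh = 4910
nΣgh − ΣgΣh = 39280 − 38622 = 658
nΣg² − (Σg)² = 70112 − 60516 = 9596; nΣh² − (Σh)² = 24840 − 24649 = 191
r = 658 / √(9596 × 191) = 658 / 1353.8227 ≈ 0.486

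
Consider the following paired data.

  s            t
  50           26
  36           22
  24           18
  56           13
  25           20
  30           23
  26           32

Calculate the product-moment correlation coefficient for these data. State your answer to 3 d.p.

n = 7, Σs = 247, Σt = 154, Σs² = 9709, Σt² = 3606, Σst = 5274
nΣst − ΣsΣt = 36918 − 38038 = -1120
nΣs² − (Σs)² = 67963 − 61009 = 6954; nΣt² − (Σt)² = 25242 − 23716 = 1526
r = -1120 / √(6954 × 1526) = -1120 / 3257.5764 ≈ -0.344

-0.344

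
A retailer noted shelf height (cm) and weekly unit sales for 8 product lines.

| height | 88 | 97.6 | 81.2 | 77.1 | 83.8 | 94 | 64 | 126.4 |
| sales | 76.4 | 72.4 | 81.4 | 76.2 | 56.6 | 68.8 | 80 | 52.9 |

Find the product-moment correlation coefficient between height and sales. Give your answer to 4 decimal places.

n = 8, Σx = 712.1, Σy = 564.7, Σx² = 65739.01, Σy² = 40646.53, Σxy = 49290.98
nΣxy − ΣxΣy = 394327.84 − 402122.87 = -7795.03
nΣx² − (Σx)² = 525912.08 − 507086.41 = 18825.67; nΣy² − (Σy)² = 325172.24 − 318886.09 = 6286.15
r = -7795.03 / √(18825.67 × 6286.15) = -7795.03 / 10878.4643 ≈ -0.7166

-0.7166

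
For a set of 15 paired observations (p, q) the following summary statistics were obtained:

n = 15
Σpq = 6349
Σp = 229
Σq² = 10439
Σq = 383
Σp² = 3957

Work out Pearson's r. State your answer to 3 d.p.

r = (nΣpq − ΣpΣq) / √[(nΣp² − (Σp)²)(nΣq² − (Σq)²)]
Numerator: 15×6349 − 229×383 = 7528
Denominator: √[(59355 − 52441)(156585 − 146689)] = √[6914 × 9896] = 8271.6954
r = 7528 / 8271.6954 ≈ 0.910

0.910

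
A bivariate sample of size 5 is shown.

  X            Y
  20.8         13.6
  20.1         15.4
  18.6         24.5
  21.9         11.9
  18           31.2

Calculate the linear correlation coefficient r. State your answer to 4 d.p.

-0.9547

n = 5, ΣX = 99.4, ΣY = 96.6, ΣX² = 1986.22, ΣY² = 2137.42, ΣXY = 1870.33
nΣXY − ΣXΣY = 9351.65 − 9602.04 = -250.39
nΣX² − (ΣX)² = 9931.1 − 9880.36 = 50.74; nΣY² − (ΣY)² = 10687.1 − 9331.56 = 1355.54
r = -250.39 / √(50.74 × 1355.54) = -250.39 / 262.2596 ≈ -0.9547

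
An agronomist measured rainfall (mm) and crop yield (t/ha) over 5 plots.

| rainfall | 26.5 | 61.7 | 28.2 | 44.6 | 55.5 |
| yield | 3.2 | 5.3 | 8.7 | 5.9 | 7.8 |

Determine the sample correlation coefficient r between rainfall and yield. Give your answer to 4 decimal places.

0.1113

n = 5, Σx = 216.5, Σy = 30.9, Σx² = 10373.79, Σy² = 209.67, Σxy = 1353.19
nΣxy − ΣxΣy = 6765.95 − 6689.85 = 76.1
nΣx² − (Σx)² = 51868.95 − 46872.25 = 4996.7; nΣy² − (Σy)² = 1048.35 − 954.81 = 93.54
r = 76.1 / √(4996.7 × 93.54) = 76.1 / 683.6602 ≈ 0.1113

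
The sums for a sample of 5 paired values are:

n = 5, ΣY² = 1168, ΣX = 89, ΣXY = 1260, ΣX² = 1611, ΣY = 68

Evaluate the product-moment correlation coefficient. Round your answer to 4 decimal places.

r = (nΣXY − ΣXΣY) / √[(nΣX² − (ΣX)²)(nΣY² − (ΣY)²)]
Numerator: 5×1260 − 89×68 = 248
Denominator: √[(8055 − 7921)(5840 − 4624)] = √[134 × 1216] = 403.6632
r = 248 / 403.6632 ≈ 0.6144

0.6144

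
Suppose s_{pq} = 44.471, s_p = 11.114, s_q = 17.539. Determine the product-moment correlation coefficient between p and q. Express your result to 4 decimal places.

r = Cov(p,q) / (s_p · s_q) = 44.471 / (11.114 × 17.539)
  = 44.471 / 194.9284 ≈ 0.2281

0.2281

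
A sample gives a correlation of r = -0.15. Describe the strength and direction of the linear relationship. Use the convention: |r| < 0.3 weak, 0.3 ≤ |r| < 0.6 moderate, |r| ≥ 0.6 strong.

weak negative

r = -0.15 < 0 so the relationship is negative.
|r| = 0.15, which falls in the weak range.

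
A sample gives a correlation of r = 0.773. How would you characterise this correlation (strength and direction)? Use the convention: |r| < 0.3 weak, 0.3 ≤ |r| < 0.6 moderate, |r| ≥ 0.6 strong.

r = 0.773 > 0 so the relationship is positive.
|r| = 0.773, which falls in the strong range.

strong positive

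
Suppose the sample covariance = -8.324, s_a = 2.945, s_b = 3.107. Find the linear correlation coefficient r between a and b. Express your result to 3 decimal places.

-0.910

r = Cov(a,b) / (s_a · s_b) = -8.324 / (2.945 × 3.107)
  = -8.324 / 9.1501 ≈ -0.910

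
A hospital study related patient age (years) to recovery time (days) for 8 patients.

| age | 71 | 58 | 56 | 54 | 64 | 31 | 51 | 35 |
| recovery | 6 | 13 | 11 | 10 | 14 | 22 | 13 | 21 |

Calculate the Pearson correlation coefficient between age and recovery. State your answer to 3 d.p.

-0.904

n = 8, Σx = 420, Σy = 110, Σx² = 23340, Σy² = 1716, Σxy = 5312
nΣxy − ΣxΣy = 42496 − 46200 = -3704
nΣx² − (Σx)² = 186720 − 176400 = 10320; nΣy² − (Σy)² = 13728 − 12100 = 1628
r = -3704 / √(10320 × 1628) = -3704 / 4098.8974 ≈ -0.904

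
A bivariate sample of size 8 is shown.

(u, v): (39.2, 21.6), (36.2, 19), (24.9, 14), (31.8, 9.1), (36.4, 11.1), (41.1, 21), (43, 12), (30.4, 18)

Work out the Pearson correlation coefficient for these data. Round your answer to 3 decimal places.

0.261

n = 8, Σu = 283, Σv = 125.8, Σu² = 10265.66, Σv² = 2138.58, Σuv = 4502.84
nΣuv − ΣuΣv = 36022.72 − 35601.4 = 421.32
nΣu² − (Σu)² = 82125.28 − 80089 = 2036.28; nΣv² − (Σv)² = 17108.64 − 15825.64 = 1283
r = 421.32 / √(2036.28 × 1283) = 421.32 / 1616.3376 ≈ 0.261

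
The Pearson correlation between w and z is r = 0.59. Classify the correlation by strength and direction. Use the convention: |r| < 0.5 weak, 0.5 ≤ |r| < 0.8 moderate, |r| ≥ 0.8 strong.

moderate positive

r = 0.59 > 0 so the relationship is positive.
|r| = 0.59, which falls in the moderate range.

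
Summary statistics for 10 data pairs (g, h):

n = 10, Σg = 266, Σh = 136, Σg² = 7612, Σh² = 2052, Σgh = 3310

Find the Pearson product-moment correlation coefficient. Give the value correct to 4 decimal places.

r = (nΣgh − ΣgΣh) / √[(nΣg² − (Σg)²)(nΣh² − (Σh)²)]
Numerator: 10×3310 − 266×136 = -3076
Denominator: √[(76120 − 70756)(20520 − 18496)] = √[5364 × 2024] = 3294.9561
r = -3076 / 3294.9561 ≈ -0.9335

-0.9335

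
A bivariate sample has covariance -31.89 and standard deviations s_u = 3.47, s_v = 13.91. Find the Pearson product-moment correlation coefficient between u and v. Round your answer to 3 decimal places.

r = Cov(u,v) / (s_u · s_v) = -31.89 / (3.47 × 13.91)
  = -31.89 / 48.2677 ≈ -0.661

-0.661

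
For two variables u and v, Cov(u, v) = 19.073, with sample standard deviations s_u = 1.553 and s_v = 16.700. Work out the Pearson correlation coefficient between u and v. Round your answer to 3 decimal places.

0.735

r = Cov(u,v) / (s_u · s_v) = 19.073 / (1.553 × 16.700)
  = 19.073 / 25.9351 ≈ 0.735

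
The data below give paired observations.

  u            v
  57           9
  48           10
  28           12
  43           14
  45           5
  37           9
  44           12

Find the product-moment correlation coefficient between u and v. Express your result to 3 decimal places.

-0.293

n = 7, Σu = 302, Σv = 71, Σu² = 13516, Σv² = 771, Σuv = 3017
nΣuv − ΣuΣv = 21119 − 21442 = -323
nΣu² − (Σu)² = 94612 − 91204 = 3408; nΣv² − (Σv)² = 5397 − 5041 = 356
r = -323 / √(3408 × 356) = -323 / 1101.4754 ≈ -0.293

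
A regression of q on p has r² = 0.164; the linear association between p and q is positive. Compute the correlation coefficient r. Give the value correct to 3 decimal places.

|r| = √0.164 = 0.405
The association is positive, so r = 0.405.

0.405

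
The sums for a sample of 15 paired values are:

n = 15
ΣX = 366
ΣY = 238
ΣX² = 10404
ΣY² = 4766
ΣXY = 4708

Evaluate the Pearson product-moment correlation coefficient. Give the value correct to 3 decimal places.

-0.910

r = (nΣXY − ΣXΣY) / √[(nΣX² − (ΣX)²)(nΣY² − (ΣY)²)]
Numerator: 15×4708 − 366×238 = -16488
Denominator: √[(156060 − 133956)(71490 − 56644)] = √[22104 × 14846] = 18115.0762
r = -16488 / 18115.0762 ≈ -0.910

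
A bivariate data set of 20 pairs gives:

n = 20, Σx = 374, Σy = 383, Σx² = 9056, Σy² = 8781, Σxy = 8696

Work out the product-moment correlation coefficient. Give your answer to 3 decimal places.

r = (nΣxy − ΣxΣy) / √[(nΣx² − (Σx)²)(nΣy² − (Σy)²)]
Numerator: 20×8696 − 374×383 = 30678
Denominator: √[(181120 − 139876)(175620 − 146689)] = √[41244 × 28931] = 34543.1638
r = 30678 / 34543.1638 ≈ 0.888

0.888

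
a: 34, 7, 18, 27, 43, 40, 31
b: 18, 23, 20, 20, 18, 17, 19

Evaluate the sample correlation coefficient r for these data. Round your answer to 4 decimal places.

n = 7, Σa = 200, Σb = 135, Σa² = 6668, Σb² = 2627, Σab = 3716
nΣab − ΣaΣb = 26012 − 27000 = -988
nΣa² − (Σa)² = 46676 − 40000 = 6676; nΣb² − (Σb)² = 18389 − 18225 = 164
r = -988 / √(6676 × 164) = -988 / 1046.3575 ≈ -0.9442

-0.9442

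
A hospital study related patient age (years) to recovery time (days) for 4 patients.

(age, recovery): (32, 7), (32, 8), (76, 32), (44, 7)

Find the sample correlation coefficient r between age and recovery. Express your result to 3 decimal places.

n = 4, Σx = 184, Σy = 54, Σx² = 9760, Σy² = 1186, Σxy = 3220
nΣxy − ΣxΣy = 12880 − 9936 = 2944
nΣx² − (Σx)² = 39040 − 33856 = 5184; nΣy² − (Σy)² = 4744 − 2916 = 1828
r = 2944 / √(5184 × 1828) = 2944 / 3078.3684 ≈ 0.956

0.956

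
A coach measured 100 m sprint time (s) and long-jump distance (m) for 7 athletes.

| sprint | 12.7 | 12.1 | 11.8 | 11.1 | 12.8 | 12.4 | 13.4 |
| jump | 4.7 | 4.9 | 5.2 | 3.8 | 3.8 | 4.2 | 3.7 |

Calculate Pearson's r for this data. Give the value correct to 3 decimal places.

-0.271

n = 7, Σx = 86.3, Σy = 30.3, Σx² = 1067.31, Σy² = 133.35, Σxy = 372.82
nΣxy − ΣxΣy = 2609.74 − 2614.89 = -5.15
nΣx² − (Σx)² = 7471.17 − 7447.69 = 23.48; nΣy² − (Σy)² = 933.45 − 918.09 = 15.36
r = -5.15 / √(23.48 × 15.36) = -5.15 / 18.9909 ≈ -0.271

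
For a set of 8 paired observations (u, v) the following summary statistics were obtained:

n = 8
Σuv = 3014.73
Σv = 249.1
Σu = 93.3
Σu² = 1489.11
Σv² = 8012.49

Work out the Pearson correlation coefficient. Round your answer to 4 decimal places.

r = (nΣuv − ΣuΣv) / √[(nΣu² − (Σu)²)(nΣv² − (Σv)²)]
Numerator: 8×3014.73 − 93.3×249.1 = 876.81
Denominator: √[(11912.88 − 8704.89)(64099.92 − 62050.81)] = √[3207.99 × 2049.11] = 2563.8885
r = 876.81 / 2563.8885 ≈ 0.3420

0.3420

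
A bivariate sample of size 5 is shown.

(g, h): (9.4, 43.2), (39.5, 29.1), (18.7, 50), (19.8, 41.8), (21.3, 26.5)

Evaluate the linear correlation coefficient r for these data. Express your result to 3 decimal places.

-0.597

n = 5, Σg = 108.7, Σh = 190.6, Σg² = 2844.03, Σh² = 7662.54, Σgh = 3882.62
nΣgh − ΣgΣh = 19413.1 − 20718.22 = -1305.12
nΣg² − (Σg)² = 14220.15 − 11815.69 = 2404.46; nΣh² − (Σh)² = 38312.7 − 36328.36 = 1984.34
r = -1305.12 / √(2404.46 × 1984.34) = -1305.12 / 2184.3228 ≈ -0.597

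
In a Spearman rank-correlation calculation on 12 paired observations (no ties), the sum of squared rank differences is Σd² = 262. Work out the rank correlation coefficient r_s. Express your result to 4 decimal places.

0.0839

ρ = 1 − 6Σd² / [n(n²−1)] = 1 − 6×262 / (12×143)
  = 1 − 1572/1716 = 1 − 0.91608 ≈ 0.0839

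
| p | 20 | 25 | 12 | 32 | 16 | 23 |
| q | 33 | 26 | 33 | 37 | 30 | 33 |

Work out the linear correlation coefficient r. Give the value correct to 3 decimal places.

n = 6, Σp = 128, Σq = 192, Σp² = 2978, Σq² = 6212, Σpq = 4129
nΣpq − ΣpΣq = 24774 − 24576 = 198
nΣp² − (Σp)² = 17868 − 16384 = 1484; nΣq² − (Σq)² = 37272 − 36864 = 408
r = 198 / √(1484 × 408) = 198 / 778.1208 ≈ 0.254

0.254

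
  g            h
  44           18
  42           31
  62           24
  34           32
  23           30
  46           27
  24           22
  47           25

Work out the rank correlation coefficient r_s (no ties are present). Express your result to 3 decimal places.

-0.310

Rank g: 5, 4, 8, 3, 1, 6, 2, 7
Rank h: 1, 7, 3, 8, 6, 5, 2, 4
d = rank(g) − rank(h): 4, -3, 5, -5, -5, 1, 0, 3; Σd² = 110
ρ = 1 − 6Σd² / [n(n²−1)] = 1 − 6×110 / (8×63) = 1 − 660/504 ≈ -0.310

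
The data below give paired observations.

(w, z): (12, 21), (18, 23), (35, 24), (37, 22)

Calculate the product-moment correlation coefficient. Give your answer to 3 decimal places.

0.521

n = 4, Σw = 102, Σz = 90, Σw² = 3062, Σz² = 2030, Σwz = 2320
nΣwz − ΣwΣz = 9280 − 9180 = 100
nΣw² − (Σw)² = 12248 − 10404 = 1844; nΣz² − (Σz)² = 8120 − 8100 = 20
r = 100 / √(1844 × 20) = 100 / 192.0417 ≈ 0.521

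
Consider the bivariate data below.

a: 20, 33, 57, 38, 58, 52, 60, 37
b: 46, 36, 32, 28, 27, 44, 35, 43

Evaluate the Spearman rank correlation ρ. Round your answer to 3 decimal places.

Rank a: 1, 2, 6, 4, 7, 5, 8, 3
Rank b: 8, 5, 3, 2, 1, 7, 4, 6
d = rank(a) − rank(b): -7, -3, 3, 2, 6, -2, 4, -3; Σd² = 136
ρ = 1 − 6Σd² / [n(n²−1)] = 1 − 6×136 / (8×63) = 1 − 816/504 ≈ -0.619

-0.619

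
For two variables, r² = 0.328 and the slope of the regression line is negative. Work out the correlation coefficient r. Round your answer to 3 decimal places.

|r| = √0.328 = 0.573
The association is negative, so r = −0.573.

-0.573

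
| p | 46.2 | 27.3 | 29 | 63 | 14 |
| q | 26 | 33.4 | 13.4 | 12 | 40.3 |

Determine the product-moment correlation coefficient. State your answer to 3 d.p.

-0.714

n = 5, Σp = 179.5, Σq = 125.1, Σp² = 7885.73, Σq² = 3739.21, Σpq = 3821.82
nΣpq − ΣpΣq = 19109.1 − 22455.45 = -3346.35
nΣp² − (Σp)² = 39428.65 − 32220.25 = 7208.4; nΣq² − (Σq)² = 18696.05 − 15650.01 = 3046.04
r = -3346.35 / √(7208.4 × 3046.04) = -3346.35 / 4685.8377 ≈ -0.714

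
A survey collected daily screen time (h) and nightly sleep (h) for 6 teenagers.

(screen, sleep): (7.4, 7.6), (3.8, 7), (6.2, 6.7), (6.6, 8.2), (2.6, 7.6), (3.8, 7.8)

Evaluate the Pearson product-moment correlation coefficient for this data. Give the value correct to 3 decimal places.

0.078

n = 6, Σx = 30.4, Σy = 44.9, Σx² = 172.4, Σy² = 337.49, Σxy = 227.9
nΣxy − ΣxΣy = 1367.4 − 1364.96 = 2.44
nΣx² − (Σx)² = 1034.4 − 924.16 = 110.24; nΣy² − (Σy)² = 2024.94 − 2016.01 = 8.93
r = 2.44 / √(110.24 × 8.93) = 2.44 / 31.3758 ≈ 0.078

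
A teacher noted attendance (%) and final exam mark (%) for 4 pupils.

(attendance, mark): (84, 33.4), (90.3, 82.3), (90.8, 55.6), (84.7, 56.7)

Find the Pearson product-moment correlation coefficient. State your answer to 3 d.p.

n = 4, Σx = 349.8, Σy = 228, Σx² = 30628.82, Σy² = 14195.1, Σxy = 20088.26
nΣxy − ΣxΣy = 80353.04 − 79754.4 = 598.64
nΣx² − (Σx)² = 122515.28 − 122360.04 = 155.24; nΣy² − (Σy)² = 56780.4 − 51984 = 4796.4
r = 598.64 / √(155.24 × 4796.4) = 598.64 / 862.8981 ≈ 0.694

0.694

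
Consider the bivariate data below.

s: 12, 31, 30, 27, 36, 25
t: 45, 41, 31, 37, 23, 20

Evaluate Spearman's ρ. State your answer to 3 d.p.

Rank s: 1, 5, 4, 3, 6, 2
Rank t: 6, 5, 3, 4, 2, 1
d = rank(s) − rank(t): -5, 0, 1, -1, 4, 1; Σd² = 44
ρ = 1 − 6Σd² / [n(n²−1)] = 1 − 6×44 / (6×35) = 1 − 264/210 ≈ -0.257

-0.257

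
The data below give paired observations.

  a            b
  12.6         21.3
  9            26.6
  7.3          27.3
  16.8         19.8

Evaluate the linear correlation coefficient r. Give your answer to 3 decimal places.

n = 4, Σa = 45.7, Σb = 95, Σa² = 575.29, Σb² = 2298.58, Σab = 1039.71
nΣab − ΣaΣb = 4158.84 − 4341.5 = -182.66
nΣa² − (Σa)² = 2301.16 − 2088.49 = 212.67; nΣb² − (Σb)² = 9194.32 − 9025 = 169.32
r = -182.66 / √(212.67 × 169.32) = -182.66 / 189.7611 ≈ -0.963

-0.963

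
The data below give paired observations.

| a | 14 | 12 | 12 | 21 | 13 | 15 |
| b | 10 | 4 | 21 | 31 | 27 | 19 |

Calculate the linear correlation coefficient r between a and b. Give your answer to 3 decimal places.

n = 6, Σa = 87, Σb = 112, Σa² = 1319, Σb² = 2608, Σab = 1727
nΣab − ΣaΣb = 10362 − 9744 = 618
nΣa² − (Σa)² = 7914 − 7569 = 345; nΣb² − (Σb)² = 15648 − 12544 = 3104
r = 618 / √(345 × 3104) = 618 / 1034.8333 ≈ 0.597

0.597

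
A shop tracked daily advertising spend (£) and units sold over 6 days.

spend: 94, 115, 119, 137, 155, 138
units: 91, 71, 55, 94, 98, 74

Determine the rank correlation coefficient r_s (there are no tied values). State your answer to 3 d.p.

Rank spend: 1, 2, 3, 4, 6, 5
Rank units: 4, 2, 1, 5, 6, 3
d = rank(spend) − rank(units): -3, 0, 2, -1, 0, 2; Σd² = 18
ρ = 1 − 6Σd² / [n(n²−1)] = 1 − 6×18 / (6×35) = 1 − 108/210 ≈ 0.486

0.486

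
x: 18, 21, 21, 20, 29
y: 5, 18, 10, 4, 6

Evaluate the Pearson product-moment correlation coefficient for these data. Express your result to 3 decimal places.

n = 5, Σx = 109, Σy = 43, Σx² = 2447, Σy² = 501, Σxy = 932
nΣxy − ΣxΣy = 4660 − 4687 = -27
nΣx² − (Σx)² = 12235 − 11881 = 354; nΣy² − (Σy)² = 2505 − 1849 = 656
r = -27 / √(354 × 656) = -27 / 481.8963 ≈ -0.056

-0.056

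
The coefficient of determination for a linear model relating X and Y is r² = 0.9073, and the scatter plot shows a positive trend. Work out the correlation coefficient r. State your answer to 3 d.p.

0.953

|r| = √0.9073 = 0.953
The association is positive, so r = 0.953.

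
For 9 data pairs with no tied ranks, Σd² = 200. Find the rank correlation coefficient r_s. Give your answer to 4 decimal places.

ρ = 1 − 6Σd² / [n(n²−1)] = 1 − 6×200 / (9×80)
  = 1 − 1200/720 = 1 − 1.66667 ≈ -0.6667

-0.6667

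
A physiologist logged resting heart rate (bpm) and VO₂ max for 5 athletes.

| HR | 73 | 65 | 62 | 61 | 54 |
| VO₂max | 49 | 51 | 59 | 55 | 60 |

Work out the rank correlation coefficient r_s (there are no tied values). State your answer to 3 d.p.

-0.900

Rank HR: 5, 4, 3, 2, 1
Rank VO₂max: 1, 2, 4, 3, 5
d = rank(HR) − rank(VO₂max): 4, 2, -1, -1, -4; Σd² = 38
ρ = 1 − 6Σd² / [n(n²−1)] = 1 − 6×38 / (5×24) = 1 − 228/120 ≈ -0.900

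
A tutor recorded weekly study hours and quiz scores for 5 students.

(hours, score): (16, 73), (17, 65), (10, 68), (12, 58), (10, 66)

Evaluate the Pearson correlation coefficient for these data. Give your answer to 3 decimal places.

n = 5, Σx = 65, Σy = 330, Σx² = 889, Σy² = 21898, Σxy = 4309
nΣxy − ΣxΣy = 21545 − 21450 = 95
nΣx² − (Σx)² = 4445 − 4225 = 220; nΣy² − (Σy)² = 109490 − 108900 = 590
r = 95 / √(220 × 590) = 95 / 360.2777 ≈ 0.264

0.264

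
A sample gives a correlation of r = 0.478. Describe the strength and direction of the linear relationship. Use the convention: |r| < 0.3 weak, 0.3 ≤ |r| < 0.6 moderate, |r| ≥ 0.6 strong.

r = 0.478 > 0 so the relationship is positive.
|r| = 0.478, which falls in the moderate range.

moderate positive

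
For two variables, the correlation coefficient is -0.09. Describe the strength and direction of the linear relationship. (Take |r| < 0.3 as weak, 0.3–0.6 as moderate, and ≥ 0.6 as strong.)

r = -0.09 < 0 so the relationship is negative.
|r| = 0.09, which falls in the weak range.

weak negative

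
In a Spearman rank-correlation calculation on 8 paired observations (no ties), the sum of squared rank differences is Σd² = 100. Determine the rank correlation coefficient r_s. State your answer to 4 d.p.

ρ = 1 − 6Σd² / [n(n²−1)] = 1 − 6×100 / (8×63)
  = 1 − 600/504 = 1 − 1.19048 ≈ -0.1905

-0.1905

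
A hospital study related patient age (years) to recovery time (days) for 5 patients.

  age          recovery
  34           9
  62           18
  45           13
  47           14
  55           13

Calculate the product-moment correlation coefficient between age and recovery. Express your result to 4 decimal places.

n = 5, Σx = 243, Σy = 67, Σx² = 12259, Σy² = 939, Σxy = 3380
nΣxy − ΣxΣy = 16900 − 16281 = 619
nΣx² − (Σx)² = 61295 − 59049 = 2246; nΣy² − (Σy)² = 4695 − 4489 = 206
r = 619 / √(2246 × 206) = 619 / 680.2029 ≈ 0.9100

0.9100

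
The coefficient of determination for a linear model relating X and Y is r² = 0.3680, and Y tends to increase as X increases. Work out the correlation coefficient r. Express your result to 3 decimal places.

0.607

|r| = √0.3680 = 0.607
The association is positive, so r = 0.607.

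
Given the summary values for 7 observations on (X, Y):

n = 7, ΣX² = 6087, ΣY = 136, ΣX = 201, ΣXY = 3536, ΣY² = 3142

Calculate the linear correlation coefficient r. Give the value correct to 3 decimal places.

-0.930

r = (nΣXY − ΣXΣY) / √[(nΣX² − (ΣX)²)(nΣY² − (ΣY)²)]
Numerator: 7×3536 − 201×136 = -2584
Denominator: √[(42609 − 40401)(21994 − 18496)] = √[2208 × 3498] = 2779.1337
r = -2584 / 2779.1337 ≈ -0.930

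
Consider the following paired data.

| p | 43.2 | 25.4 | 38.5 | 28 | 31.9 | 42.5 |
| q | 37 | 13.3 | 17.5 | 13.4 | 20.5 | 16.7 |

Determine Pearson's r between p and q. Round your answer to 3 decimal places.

0.639

n = 6, Σp = 209.5, Σq = 118.4, Σp² = 7601.51, Σq² = 2730.84, Σpq = 4348.87
nΣpq − ΣpΣq = 26093.22 − 24804.8 = 1288.42
nΣp² − (Σp)² = 45609.06 − 43890.25 = 1718.81; nΣq² − (Σq)² = 16385.04 − 14018.56 = 2366.48
r = 1288.42 / √(1718.81 × 2366.48) = 1288.42 / 2016.8117 ≈ 0.639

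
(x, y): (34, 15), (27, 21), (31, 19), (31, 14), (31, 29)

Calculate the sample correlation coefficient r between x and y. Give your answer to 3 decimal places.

n = 5, Σx = 154, Σy = 98, Σx² = 4768, Σy² = 2064, Σxy = 2999
nΣxy − ΣxΣy = 14995 − 15092 = -97
nΣx² − (Σx)² = 23840 − 23716 = 124; nΣy² − (Σy)² = 10320 − 9604 = 716
r = -97 / √(124 × 716) = -97 / 297.9664 ≈ -0.326

-0.326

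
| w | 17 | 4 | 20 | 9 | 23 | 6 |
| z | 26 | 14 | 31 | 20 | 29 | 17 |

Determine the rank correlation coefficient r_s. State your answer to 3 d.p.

Rank w: 4, 1, 5, 3, 6, 2
Rank z: 4, 1, 6, 3, 5, 2
d = rank(w) − rank(z): 0, 0, -1, 0, 1, 0; Σd² = 2
ρ = 1 − 6Σd² / [n(n²−1)] = 1 − 6×2 / (6×35) = 1 − 12/210 ≈ 0.943

0.943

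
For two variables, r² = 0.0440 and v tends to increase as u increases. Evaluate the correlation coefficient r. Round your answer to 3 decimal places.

|r| = √0.0440 = 0.210
The association is positive, so r = 0.210.

0.210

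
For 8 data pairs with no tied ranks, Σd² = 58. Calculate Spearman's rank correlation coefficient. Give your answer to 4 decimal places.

ρ = 1 − 6Σd² / [n(n²−1)] = 1 − 6×58 / (8×63)
  = 1 − 348/504 = 1 − 0.69048 ≈ 0.3095

0.3095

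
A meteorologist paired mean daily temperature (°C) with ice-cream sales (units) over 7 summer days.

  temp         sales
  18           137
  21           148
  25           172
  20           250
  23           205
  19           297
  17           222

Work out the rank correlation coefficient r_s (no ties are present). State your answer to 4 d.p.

Rank temp: 2, 5, 7, 4, 6, 3, 1
Rank sales: 1, 2, 3, 6, 4, 7, 5
d = rank(temp) − rank(sales): 1, 3, 4, -2, 2, -4, -4; Σd² = 66
ρ = 1 − 6Σd² / [n(n²−1)] = 1 − 6×66 / (7×48) = 1 − 396/336 ≈ -0.1786

-0.1786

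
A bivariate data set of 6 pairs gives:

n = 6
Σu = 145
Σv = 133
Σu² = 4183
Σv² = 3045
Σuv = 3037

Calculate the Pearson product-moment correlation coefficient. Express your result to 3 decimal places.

-0.691

r = (nΣuv − ΣuΣv) / √[(nΣu² − (Σu)²)(nΣv² − (Σv)²)]
Numerator: 6×3037 − 145×133 = -1063
Denominator: √[(25098 − 21025)(18270 − 17689)] = √[4073 × 581] = 1538.3150
r = -1063 / 1538.3150 ≈ -0.691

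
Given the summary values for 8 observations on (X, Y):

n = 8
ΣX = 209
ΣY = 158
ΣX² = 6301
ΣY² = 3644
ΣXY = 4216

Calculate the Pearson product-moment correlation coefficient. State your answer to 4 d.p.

0.1330

r = (nΣXY − ΣXΣY) / √[(nΣX² − (ΣX)²)(nΣY² − (ΣY)²)]
Numerator: 8×4216 − 209×158 = 706
Denominator: √[(50408 − 43681)(29152 − 24964)] = √[6727 × 4188] = 5307.7939
r = 706 / 5307.7939 ≈ 0.1330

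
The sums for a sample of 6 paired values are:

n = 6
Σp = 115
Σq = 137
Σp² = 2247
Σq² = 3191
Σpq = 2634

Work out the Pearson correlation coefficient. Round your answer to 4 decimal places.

r = (nΣpq − ΣpΣq) / √[(nΣp² − (Σp)²)(nΣq² − (Σq)²)]
Numerator: 6×2634 − 115×137 = 49
Denominator: √[(13482 − 13225)(19146 − 18769)] = √[257 × 377] = 311.2700
r = 49 / 311.2700 ≈ 0.1574

0.1574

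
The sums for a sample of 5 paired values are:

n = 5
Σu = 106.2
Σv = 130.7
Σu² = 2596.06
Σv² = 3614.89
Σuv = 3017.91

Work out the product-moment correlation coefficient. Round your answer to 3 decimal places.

0.931

r = (nΣuv − ΣuΣv) / √[(nΣu² − (Σu)²)(nΣv² − (Σv)²)]
Numerator: 5×3017.91 − 106.2×130.7 = 1209.21
Denominator: √[(12980.3 − 11278.44)(18074.45 − 17082.49)] = √[1701.86 × 991.96] = 1299.2987
r = 1209.21 / 1299.2987 ≈ 0.931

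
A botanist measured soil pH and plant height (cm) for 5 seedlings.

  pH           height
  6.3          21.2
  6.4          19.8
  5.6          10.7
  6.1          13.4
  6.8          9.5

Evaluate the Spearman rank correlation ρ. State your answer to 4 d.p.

Rank pH: 3, 4, 1, 2, 5
Rank height: 5, 4, 2, 3, 1
d = rank(pH) − rank(height): -2, 0, -1, -1, 4; Σd² = 22
ρ = 1 − 6Σd² / [n(n²−1)] = 1 − 6×22 / (5×24) = 1 − 132/120 ≈ -0.1000

-0.1000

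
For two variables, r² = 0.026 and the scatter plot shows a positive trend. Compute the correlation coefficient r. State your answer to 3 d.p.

0.161

|r| = √0.026 = 0.161
The association is positive, so r = 0.161.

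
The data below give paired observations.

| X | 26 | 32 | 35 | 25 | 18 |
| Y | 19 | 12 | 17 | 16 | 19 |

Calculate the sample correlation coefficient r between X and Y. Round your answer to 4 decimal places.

-0.5592

n = 5, ΣX = 136, ΣY = 83, ΣX² = 3874, ΣY² = 1411, ΣXY = 2215
nΣXY − ΣXΣY = 11075 − 11288 = -213
nΣX² − (ΣX)² = 19370 − 18496 = 874; nΣY² − (ΣY)² = 7055 − 6889 = 166
r = -213 / √(874 × 166) = -213 / 380.8989 ≈ -0.5592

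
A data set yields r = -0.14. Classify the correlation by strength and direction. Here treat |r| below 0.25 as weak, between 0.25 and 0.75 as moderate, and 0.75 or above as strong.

r = -0.14 < 0 so the relationship is negative.
|r| = 0.14, which falls in the weak range.

weak negative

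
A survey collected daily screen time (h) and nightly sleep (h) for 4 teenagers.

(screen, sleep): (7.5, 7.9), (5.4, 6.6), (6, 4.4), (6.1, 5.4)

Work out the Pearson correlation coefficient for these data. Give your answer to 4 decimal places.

0.5837

n = 4, Σx = 25, Σy = 24.3, Σx² = 158.62, Σy² = 154.49, Σxy = 154.23
nΣxy − ΣxΣy = 616.92 − 607.5 = 9.42
nΣx² − (Σx)² = 634.48 − 625 = 9.48; nΣy² − (Σy)² = 617.96 − 590.49 = 27.47
r = 9.42 / √(9.48 × 27.47) = 9.42 / 16.1374 ≈ 0.5837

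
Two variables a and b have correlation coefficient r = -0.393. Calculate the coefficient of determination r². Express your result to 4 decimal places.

0.1544

r² = (-0.393)² = 0.1544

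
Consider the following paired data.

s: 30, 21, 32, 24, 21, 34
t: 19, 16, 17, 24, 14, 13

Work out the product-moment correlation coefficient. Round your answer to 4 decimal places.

n = 6, Σs = 162, Σt = 103, Σs² = 4538, Σt² = 1847, Σst = 2762
nΣst − ΣsΣt = 16572 − 16686 = -114
nΣs² − (Σs)² = 27228 − 26244 = 984; nΣt² − (Σt)² = 11082 − 10609 = 473
r = -114 / √(984 × 473) = -114 / 682.2258 ≈ -0.1671

-0.1671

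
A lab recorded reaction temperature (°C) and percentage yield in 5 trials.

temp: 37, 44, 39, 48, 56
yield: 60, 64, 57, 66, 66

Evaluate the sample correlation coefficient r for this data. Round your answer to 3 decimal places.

0.833

n = 5, Σx = 224, Σy = 313, Σx² = 10266, Σy² = 19657, Σxy = 14123
nΣxy − ΣxΣy = 70615 − 70112 = 503
nΣx² − (Σx)² = 51330 − 50176 = 1154; nΣy² − (Σy)² = 98285 − 97969 = 316
r = 503 / √(1154 × 316) = 503 / 603.8742 ≈ 0.833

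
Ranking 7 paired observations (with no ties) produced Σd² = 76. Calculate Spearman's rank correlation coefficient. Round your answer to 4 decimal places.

-0.3571

ρ = 1 − 6Σd² / [n(n²−1)] = 1 − 6×76 / (7×48)
  = 1 − 456/336 = 1 − 1.35714 ≈ -0.3571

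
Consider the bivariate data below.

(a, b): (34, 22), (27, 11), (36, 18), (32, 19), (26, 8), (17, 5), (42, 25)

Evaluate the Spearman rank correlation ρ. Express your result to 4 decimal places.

Rank a: 5, 3, 6, 4, 2, 1, 7
Rank b: 6, 3, 4, 5, 2, 1, 7
d = rank(a) − rank(b): -1, 0, 2, -1, 0, 0, 0; Σd² = 6
ρ = 1 − 6Σd² / [n(n²−1)] = 1 − 6×6 / (7×48) = 1 − 36/336 ≈ 0.8929

0.8929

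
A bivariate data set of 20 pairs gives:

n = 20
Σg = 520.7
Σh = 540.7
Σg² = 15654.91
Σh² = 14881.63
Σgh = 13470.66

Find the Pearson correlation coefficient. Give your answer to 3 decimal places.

r = (nΣgh − ΣgΣh) / √[(nΣg² − (Σg)²)(nΣh² − (Σh)²)]
Numerator: 20×13470.66 − 520.7×540.7 = -12129.29
Denominator: √[(313098.2 − 271128.49)(297632.6 − 292356.49)] = √[41969.71 × 5276.11] = 14880.7529
r = -12129.29 / 14880.7529 ≈ -0.815

-0.815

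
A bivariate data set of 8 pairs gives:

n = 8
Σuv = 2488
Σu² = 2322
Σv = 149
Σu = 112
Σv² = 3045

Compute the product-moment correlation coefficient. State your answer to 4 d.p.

r = (nΣuv − ΣuΣv) / √[(nΣu² − (Σu)²)(nΣv² − (Σv)²)]
Numerator: 8×2488 − 112×149 = 3216
Denominator: √[(18576 − 12544)(24360 − 22201)] = √[6032 × 2159] = 3608.7516
r = 3216 / 3608.7516 ≈ 0.8912

0.8912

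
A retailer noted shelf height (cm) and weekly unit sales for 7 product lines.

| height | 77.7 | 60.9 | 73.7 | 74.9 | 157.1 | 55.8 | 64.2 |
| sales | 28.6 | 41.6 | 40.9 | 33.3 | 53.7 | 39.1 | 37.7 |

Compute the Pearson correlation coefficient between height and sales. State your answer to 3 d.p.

0.700

n = 7, Σx = 564.3, Σy = 274.9, Σx² = 52703.49, Σy² = 11164.01, Σxy = 23302.55
nΣxy − ΣxΣy = 163117.85 − 155126.07 = 7991.78
nΣx² − (Σx)² = 368924.43 − 318434.49 = 50489.94; nΣy² − (Σy)² = 78148.07 − 75570.01 = 2578.06
r = 7991.78 / √(50489.94 × 2578.06) = 7991.78 / 11409.0357 ≈ 0.700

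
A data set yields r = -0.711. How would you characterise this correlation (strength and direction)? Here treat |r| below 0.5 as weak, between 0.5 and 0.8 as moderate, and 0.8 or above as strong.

moderate negative

r = -0.711 < 0 so the relationship is negative.
|r| = 0.711, which falls in the moderate range.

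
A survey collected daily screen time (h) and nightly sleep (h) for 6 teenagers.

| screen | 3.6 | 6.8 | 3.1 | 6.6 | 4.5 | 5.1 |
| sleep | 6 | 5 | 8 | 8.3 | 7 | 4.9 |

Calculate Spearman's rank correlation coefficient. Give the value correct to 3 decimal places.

Rank screen: 2, 6, 1, 5, 3, 4
Rank sleep: 3, 2, 5, 6, 4, 1
d = rank(screen) − rank(sleep): -1, 4, -4, -1, -1, 3; Σd² = 44
ρ = 1 − 6Σd² / [n(n²−1)] = 1 − 6×44 / (6×35) = 1 − 264/210 ≈ -0.257

-0.257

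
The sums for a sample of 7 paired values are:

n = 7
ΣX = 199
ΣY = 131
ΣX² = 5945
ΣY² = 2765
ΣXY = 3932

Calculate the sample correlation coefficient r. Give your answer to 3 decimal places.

r = (nΣXY − ΣXΣY) / √[(nΣX² − (ΣX)²)(nΣY² − (ΣY)²)]
Numerator: 7×3932 − 199×131 = 1455
Denominator: √[(41615 − 39601)(19355 − 17161)] = √[2014 × 2194] = 2102.0742
r = 1455 / 2102.0742 ≈ 0.692

0.692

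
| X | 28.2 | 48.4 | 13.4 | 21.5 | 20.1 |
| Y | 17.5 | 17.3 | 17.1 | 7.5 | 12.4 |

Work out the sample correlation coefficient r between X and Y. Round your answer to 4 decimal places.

0.3428

n = 5, ΣX = 131.6, ΣY = 71.8, ΣX² = 4183.62, ΣY² = 1107.96, ΣXY = 1970.45
nΣXY − ΣXΣY = 9852.25 − 9448.88 = 403.37
nΣX² − (ΣX)² = 20918.1 − 17318.56 = 3599.54; nΣY² − (ΣY)² = 5539.8 − 5155.24 = 384.56
r = 403.37 / √(3599.54 × 384.56) = 403.37 / 1176.5369 ≈ 0.3428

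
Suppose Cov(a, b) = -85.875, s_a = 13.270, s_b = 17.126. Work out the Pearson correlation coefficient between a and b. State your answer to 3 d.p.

-0.378

r = Cov(a,b) / (s_a · s_b) = -85.875 / (13.270 × 17.126)
  = -85.875 / 227.2620 ≈ -0.378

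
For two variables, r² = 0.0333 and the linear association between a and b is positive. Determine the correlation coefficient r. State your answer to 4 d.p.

0.1825

|r| = √0.0333 = 0.1825
The association is positive, so r = 0.1825.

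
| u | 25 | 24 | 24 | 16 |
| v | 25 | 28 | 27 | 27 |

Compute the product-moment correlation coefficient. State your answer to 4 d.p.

n = 4, Σu = 89, Σv = 107, Σu² = 2033, Σv² = 2867, Σuv = 2377
nΣuv − ΣuΣv = 9508 − 9523 = -15
nΣu² − (Σu)² = 8132 − 7921 = 211; nΣv² − (Σv)² = 11468 − 11449 = 19
r = -15 / √(211 × 19) = -15 / 63.3167 ≈ -0.2369

-0.2369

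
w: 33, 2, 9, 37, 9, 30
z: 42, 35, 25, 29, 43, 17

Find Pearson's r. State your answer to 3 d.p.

n = 6, Σw = 120, Σz = 191, Σw² = 3524, Σz² = 6593, Σwz = 3651
nΣwz − ΣwΣz = 21906 − 22920 = -1014
nΣw² − (Σw)² = 21144 − 14400 = 6744; nΣz² − (Σz)² = 39558 − 36481 = 3077
r = -1014 / √(6744 × 3077) = -1014 / 4555.3582 ≈ -0.223

-0.223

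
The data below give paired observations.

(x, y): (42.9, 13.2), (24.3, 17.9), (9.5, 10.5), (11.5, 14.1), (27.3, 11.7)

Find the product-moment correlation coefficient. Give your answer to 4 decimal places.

n = 5, Σx = 115.5, Σy = 67.4, Σx² = 3398.69, Σy² = 940.6, Σxy = 1582.56
nΣxy − ΣxΣy = 7912.8 − 7784.7 = 128.1
nΣx² − (Σx)² = 16993.45 − 13340.25 = 3653.2; nΣy² − (Σy)² = 4703 − 4542.76 = 160.24
r = 128.1 / √(3653.2 × 160.24) = 128.1 / 765.1070 ≈ 0.1674

0.1674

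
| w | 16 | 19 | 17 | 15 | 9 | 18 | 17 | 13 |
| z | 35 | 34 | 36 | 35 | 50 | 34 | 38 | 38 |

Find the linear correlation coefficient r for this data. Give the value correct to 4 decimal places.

-0.8839

n = 8, Σw = 124, Σz = 300, Σw² = 1994, Σz² = 11446, Σwz = 4545
nΣwz − ΣwΣz = 36360 − 37200 = -840
nΣw² − (Σw)² = 15952 − 15376 = 576; nΣz² − (Σz)² = 91568 − 90000 = 1568
r = -840 / √(576 × 1568) = -840 / 950.3515 ≈ -0.8839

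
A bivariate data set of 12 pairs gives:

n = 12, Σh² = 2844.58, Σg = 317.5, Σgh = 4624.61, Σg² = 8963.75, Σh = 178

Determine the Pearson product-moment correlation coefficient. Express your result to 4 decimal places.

-0.2505

r = (nΣgh − ΣgΣh) / √[(nΣg² − (Σg)²)(nΣh² − (Σh)²)]
Numerator: 12×4624.61 − 317.5×178 = -1019.68
Denominator: √[(107565 − 100806.25)(34134.96 − 31684)] = √[6758.75 × 2450.96] = 4070.0646
r = -1019.68 / 4070.0646 ≈ -0.2505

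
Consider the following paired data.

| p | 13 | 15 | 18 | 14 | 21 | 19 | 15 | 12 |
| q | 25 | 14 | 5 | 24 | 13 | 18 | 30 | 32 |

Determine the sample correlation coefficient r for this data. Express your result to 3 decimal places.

n = 8, Σp = 127, Σq = 161, Σp² = 2085, Σq² = 3839, Σpq = 2410
nΣpq − ΣpΣq = 19280 − 20447 = -1167
nΣp² − (Σp)² = 16680 − 16129 = 551; nΣq² − (Σq)² = 30712 − 25921 = 4791
r = -1167 / √(551 × 4791) = -1167 / 1624.7588 ≈ -0.718

-0.718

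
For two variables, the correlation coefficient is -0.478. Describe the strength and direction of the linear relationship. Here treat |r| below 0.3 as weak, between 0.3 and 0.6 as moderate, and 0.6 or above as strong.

r = -0.478 < 0 so the relationship is negative.
|r| = 0.478, which falls in the moderate range.

moderate negative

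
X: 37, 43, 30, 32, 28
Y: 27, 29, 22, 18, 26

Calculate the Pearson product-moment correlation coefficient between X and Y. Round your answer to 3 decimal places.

0.584

n = 5, ΣX = 170, ΣY = 122, ΣX² = 5926, ΣY² = 3054, ΣXY = 4210
nΣXY − ΣXΣY = 21050 − 20740 = 310
nΣX² − (ΣX)² = 29630 − 28900 = 730; nΣY² − (ΣY)² = 15270 − 14884 = 386
r = 310 / √(730 × 386) = 310 / 530.8295 ≈ 0.584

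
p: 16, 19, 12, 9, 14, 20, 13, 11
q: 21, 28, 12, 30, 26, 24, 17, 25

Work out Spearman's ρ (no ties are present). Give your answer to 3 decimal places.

-0.095

Rank p: 6, 7, 3, 1, 5, 8, 4, 2
Rank q: 3, 7, 1, 8, 6, 4, 2, 5
d = rank(p) − rank(q): 3, 0, 2, -7, -1, 4, 2, -3; Σd² = 92
ρ = 1 − 6Σd² / [n(n²−1)] = 1 − 6×92 / (8×63) = 1 − 552/504 ≈ -0.095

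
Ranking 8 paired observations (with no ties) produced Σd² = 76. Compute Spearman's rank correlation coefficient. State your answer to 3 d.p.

ρ = 1 − 6Σd² / [n(n²−1)] = 1 − 6×76 / (8×63)
  = 1 − 456/504 = 1 − 0.9048 ≈ 0.095

0.095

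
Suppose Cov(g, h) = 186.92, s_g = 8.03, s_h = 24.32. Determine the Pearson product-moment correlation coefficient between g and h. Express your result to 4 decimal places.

0.9571

r = Cov(g,h) / (s_g · s_h) = 186.92 / (8.03 × 24.32)
  = 186.92 / 195.2896 ≈ 0.9571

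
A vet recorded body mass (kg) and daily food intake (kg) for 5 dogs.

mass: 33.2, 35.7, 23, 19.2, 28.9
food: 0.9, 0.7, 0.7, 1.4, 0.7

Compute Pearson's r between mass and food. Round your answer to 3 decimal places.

-0.613

n = 5, Σx = 140, Σy = 4.4, Σx² = 4109.58, Σy² = 4.24, Σxy = 118.08
nΣxy − ΣxΣy = 590.4 − 616 = -25.6
nΣx² − (Σx)² = 20547.9 − 19600 = 947.9; nΣy² − (Σy)² = 21.2 − 19.36 = 1.84
r = -25.6 / √(947.9 × 1.84) = -25.6 / 41.7629 ≈ -0.613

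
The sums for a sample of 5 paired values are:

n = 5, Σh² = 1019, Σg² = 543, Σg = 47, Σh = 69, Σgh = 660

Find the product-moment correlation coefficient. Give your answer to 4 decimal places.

r = (nΣgh − ΣgΣh) / √[(nΣg² − (Σg)²)(nΣh² − (Σh)²)]
Numerator: 5×660 − 47×69 = 57
Denominator: √[(2715 − 2209)(5095 − 4761)] = √[506 × 334] = 411.1010
r = 57 / 411.1010 ≈ 0.1387

0.1387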